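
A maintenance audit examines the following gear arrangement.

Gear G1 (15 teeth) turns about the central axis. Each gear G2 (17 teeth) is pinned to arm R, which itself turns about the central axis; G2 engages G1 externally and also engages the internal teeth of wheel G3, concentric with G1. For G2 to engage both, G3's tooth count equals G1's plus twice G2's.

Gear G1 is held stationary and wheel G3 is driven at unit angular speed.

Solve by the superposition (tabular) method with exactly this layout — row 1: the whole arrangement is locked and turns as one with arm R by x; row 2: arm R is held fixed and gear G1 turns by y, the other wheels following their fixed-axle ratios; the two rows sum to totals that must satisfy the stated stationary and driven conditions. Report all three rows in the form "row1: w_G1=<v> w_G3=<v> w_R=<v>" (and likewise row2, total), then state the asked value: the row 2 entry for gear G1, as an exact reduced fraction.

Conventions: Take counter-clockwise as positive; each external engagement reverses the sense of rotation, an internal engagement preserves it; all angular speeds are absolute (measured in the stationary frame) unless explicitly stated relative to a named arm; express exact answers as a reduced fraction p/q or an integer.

row1: w_G1=49/64 w_G3=49/64 w_R=49/64
row2: w_G1=-49/64 w_G3=15/64 w_R=0
total: w_G1=0 w_G3=1 w_R=49/64
asked value: -49/64

class = planetary set [G3 = 15+2·17 = 49; Willis about the carrier]
row 1: whole set turns with the arm by x
superposition row 2 [arm held]: sun y, ring −(15/49)·y, arm 0
boundary: total ω_sun = x + y = 0 and total ω_ring = x − (15/49)·y = 1  ⇒  y = -49/64, x = 49/64
row 2 ring = −(15/49)·(-49/64) = 15/64
totals (row 1 + row 2): sun 49/64 + (-49/64) = 0, ring 49/64 + 15/64 = 1, arm 49/64 + 0 = 49/64
asked cell (row2, sun) = -49/64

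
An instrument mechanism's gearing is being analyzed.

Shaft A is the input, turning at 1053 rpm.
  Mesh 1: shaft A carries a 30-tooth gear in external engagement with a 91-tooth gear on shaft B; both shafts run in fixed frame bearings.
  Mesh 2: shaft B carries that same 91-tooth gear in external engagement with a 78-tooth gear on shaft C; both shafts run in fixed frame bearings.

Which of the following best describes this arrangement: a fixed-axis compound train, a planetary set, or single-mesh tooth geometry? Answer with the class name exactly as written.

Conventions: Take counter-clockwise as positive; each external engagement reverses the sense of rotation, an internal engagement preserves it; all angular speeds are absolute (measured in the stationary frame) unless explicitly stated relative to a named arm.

fixed-axis compound train

class = fixed-axis compound train [2 meshes; 2 ratios multiply, 2 sense flips]
classification: fixed-axis compound train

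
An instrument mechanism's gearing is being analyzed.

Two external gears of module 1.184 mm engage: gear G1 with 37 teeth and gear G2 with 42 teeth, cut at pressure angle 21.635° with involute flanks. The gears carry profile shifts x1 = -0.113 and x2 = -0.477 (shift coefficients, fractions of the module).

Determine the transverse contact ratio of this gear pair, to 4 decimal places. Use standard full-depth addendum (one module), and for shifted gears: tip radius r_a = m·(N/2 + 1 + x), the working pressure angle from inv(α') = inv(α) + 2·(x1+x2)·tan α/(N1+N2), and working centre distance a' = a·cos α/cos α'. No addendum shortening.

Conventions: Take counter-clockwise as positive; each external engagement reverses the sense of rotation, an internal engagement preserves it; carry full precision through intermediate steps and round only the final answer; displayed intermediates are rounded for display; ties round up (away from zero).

topology: single-mesh involute geometry — m = 1.184, 37T/42T pair
base radii: r_b1 = 20.360895, r_b2 = 23.112367
tip radii: r_a1 = 22.954208, r_a2 = 25.483232
inv(α') = inv(21.635°) + 2·(-0.113-0.477)·tan α/(37+42) = 0.01310840  ⇒  α' = 19.18807°
a' = a·cos α / cos α' = 46.7680·cos 21.635°/cos 19.18807° = 46.030495
action lengths: √(r_a1²−r_b1²) = 10.598567, √(r_a2²−r_b2²) = 10.733760
base pitch p_b = π·m·cos α = 3.457602
CR = (10.598567 + 10.733760 − 46.030495·sin 19.18807°)/3.457602 = 1.794157
contact ratio ≈ 1.7942

1.7942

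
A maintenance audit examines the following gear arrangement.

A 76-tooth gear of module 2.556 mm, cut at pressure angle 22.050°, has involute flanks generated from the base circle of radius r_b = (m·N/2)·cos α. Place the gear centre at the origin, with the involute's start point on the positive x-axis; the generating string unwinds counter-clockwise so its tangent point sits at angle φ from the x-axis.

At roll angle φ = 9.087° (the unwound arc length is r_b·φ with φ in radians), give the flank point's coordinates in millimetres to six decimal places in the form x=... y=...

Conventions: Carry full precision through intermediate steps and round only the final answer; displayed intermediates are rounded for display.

single-mesh involute tooth geometry (76T wheel at module 2.556)
pitch radius r_p = m·N/2 = 2.556·76/2 = 97.128000
base radius r_b = r_p·cos α = 97.128000·cos 22.050° = 90.023727
roll angle φ = 9.087° = 0.15859807 rad
x = r_b·(cos φ + φ·sin φ) = 91.148817
y = r_b·(sin φ − φ·cos φ) = 0.119409

x=91.148817 y=0.119409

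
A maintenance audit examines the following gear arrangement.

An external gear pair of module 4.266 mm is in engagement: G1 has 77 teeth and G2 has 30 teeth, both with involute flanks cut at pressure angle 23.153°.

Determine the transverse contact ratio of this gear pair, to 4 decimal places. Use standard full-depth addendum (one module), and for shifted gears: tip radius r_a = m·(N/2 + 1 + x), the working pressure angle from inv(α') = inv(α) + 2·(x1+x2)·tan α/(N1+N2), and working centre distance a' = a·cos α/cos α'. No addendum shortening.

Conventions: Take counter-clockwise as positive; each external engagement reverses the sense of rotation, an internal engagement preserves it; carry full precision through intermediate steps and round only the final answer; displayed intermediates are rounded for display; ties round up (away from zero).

single-mesh involute tooth geometry (77T engaging 30T at module 4.266)
base radii: r_b1 = 151.012731, r_b2 = 58.836129
tip radii: r_a1 = 168.507000, r_a2 = 68.256000
no profile shift: α' = α, a' = a
action lengths: √(r_a1²−r_b1²) = 74.764724, √(r_a2²−r_b2²) = 34.600454
base pitch p_b = π·m·cos α = 12.322610
CR = (74.764724 + 34.600454 − 228.231000·sin 23.15300°)/12.322610 = 1.592806
contact ratio ≈ 1.5928

1.5928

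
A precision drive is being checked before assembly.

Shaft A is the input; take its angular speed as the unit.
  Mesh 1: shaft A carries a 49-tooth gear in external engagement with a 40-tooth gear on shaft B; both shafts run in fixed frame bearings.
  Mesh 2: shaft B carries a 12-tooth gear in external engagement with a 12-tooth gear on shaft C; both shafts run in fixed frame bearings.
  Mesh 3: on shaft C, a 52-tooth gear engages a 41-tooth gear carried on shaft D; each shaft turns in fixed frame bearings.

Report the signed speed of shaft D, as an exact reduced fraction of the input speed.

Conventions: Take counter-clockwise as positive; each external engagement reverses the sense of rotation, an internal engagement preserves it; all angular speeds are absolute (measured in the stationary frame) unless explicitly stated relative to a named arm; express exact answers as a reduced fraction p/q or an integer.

-637/410

3-mesh fixed-axis compound train (all bearings frame-fixed)
mesh 1 [49T→40T]: |ω|/ω_in = 1×49/40 = 49/40, sense flips to −
mesh 2 [12T→12T]: |ω|/ω_in = (49/40)×12/12 = 49/40, sense flips to +
mesh 3 [52T→41T]: |ω|/ω_in = (49/40)×52/41 = 637/410, sense flips to −
signed output speed (× input speed) = -637/410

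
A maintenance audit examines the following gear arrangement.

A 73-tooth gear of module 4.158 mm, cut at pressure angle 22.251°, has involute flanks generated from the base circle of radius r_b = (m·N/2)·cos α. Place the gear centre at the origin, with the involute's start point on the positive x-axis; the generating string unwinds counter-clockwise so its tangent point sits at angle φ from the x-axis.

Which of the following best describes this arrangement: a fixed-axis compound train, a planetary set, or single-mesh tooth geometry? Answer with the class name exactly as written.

single-mesh tooth geometry

recognized (one wheel, involute flank): single-mesh tooth geometry, m = 4.158, N = 73
classification: single-mesh tooth geometry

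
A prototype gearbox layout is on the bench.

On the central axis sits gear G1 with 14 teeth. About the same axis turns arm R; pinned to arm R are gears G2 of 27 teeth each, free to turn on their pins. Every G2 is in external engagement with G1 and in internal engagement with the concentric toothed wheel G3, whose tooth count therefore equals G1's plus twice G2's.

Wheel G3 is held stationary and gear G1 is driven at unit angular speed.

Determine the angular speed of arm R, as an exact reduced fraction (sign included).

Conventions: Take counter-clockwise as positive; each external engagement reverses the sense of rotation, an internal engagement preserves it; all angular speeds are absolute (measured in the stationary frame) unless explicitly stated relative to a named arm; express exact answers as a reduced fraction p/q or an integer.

7/41

planetary set (14T centre, 27T on arm, 68T internal) — Willis relation
ring teeth: 14 + 2·27 = 68
14(ω_sun−ω_arm) = −68(ω_ring−ω_arm),  ω_ring = 0, ω_sun = 1
14(1−ω_arm) = −68(0−ω_arm)  ⇒  82·ω_arm = 14  ⇒  ω_arm = 7/41
exact speed ratio = 7/41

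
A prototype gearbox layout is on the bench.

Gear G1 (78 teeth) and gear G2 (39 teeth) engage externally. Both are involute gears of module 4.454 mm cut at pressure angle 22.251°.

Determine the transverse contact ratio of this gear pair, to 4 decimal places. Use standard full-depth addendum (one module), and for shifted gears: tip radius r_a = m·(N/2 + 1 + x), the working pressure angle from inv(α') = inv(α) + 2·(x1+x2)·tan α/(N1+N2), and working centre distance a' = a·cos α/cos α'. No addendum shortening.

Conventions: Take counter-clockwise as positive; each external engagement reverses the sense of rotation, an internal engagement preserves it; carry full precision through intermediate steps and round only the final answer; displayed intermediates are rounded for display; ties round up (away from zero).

class = single-mesh tooth geometry [involute pair 78T × 39T, m = 4.454]
base radii: r_b1 = 160.770791, r_b2 = 80.385395
tip radii: r_a1 = 178.160000, r_a2 = 91.307000
no profile shift: α' = α, a' = a
action lengths: √(r_a1²−r_b1²) = 76.770687, √(r_a2²−r_b2²) = 43.303077
base pitch p_b = π·m·cos α = 12.950675
CR = (76.770687 + 43.303077 − 260.559000·sin 22.25100°)/12.950675 = 1.653138
contact ratio ≈ 1.6531

1.6531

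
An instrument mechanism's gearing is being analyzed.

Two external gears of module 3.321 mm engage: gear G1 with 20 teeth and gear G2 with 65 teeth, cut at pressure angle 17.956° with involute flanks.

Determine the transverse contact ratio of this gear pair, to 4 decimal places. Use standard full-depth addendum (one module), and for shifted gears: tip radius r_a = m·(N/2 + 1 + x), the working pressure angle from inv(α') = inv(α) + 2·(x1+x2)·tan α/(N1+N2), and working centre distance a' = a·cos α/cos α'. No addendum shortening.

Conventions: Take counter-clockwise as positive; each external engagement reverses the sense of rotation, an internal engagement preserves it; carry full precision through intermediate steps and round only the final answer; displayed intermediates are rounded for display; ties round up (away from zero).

topology: single-mesh involute geometry — m = 3.321, 20T/65T pair
base radii: r_b1 = 31.592459, r_b2 = 102.675490
tip radii: r_a1 = 36.531000, r_a2 = 111.253500
no profile shift: α' = α, a' = a
action lengths: √(r_a1²−r_b1²) = 18.342042, √(r_a2²−r_b2²) = 42.837891
base pitch p_b = π·m·cos α = 9.925064
CR = (18.342042 + 42.837891 − 141.142500·sin 17.95600°)/9.925064 = 1.780099
contact ratio ≈ 1.7801

1.7801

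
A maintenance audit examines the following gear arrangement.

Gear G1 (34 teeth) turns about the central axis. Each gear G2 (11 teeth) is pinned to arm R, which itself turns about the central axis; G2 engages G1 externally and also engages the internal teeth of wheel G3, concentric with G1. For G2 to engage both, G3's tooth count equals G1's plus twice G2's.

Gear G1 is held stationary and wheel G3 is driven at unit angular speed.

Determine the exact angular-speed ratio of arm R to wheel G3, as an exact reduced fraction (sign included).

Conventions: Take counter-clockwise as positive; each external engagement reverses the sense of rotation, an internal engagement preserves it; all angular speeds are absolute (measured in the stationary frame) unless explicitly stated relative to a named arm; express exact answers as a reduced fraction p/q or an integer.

28/45

class = planetary set [G3 = 34+2·11 = 56; Willis about the carrier]
ring teeth: 34 + 2·11 = 56
34(ω_sun−ω_arm) = −56(ω_ring−ω_arm),  ω_sun = 0, ω_ring = 1
34(0−ω_arm) = −56(1−ω_arm)  ⇒  90·ω_arm = 56  ⇒  ω_arm = 28/45
ω_out/ω_in = 28/45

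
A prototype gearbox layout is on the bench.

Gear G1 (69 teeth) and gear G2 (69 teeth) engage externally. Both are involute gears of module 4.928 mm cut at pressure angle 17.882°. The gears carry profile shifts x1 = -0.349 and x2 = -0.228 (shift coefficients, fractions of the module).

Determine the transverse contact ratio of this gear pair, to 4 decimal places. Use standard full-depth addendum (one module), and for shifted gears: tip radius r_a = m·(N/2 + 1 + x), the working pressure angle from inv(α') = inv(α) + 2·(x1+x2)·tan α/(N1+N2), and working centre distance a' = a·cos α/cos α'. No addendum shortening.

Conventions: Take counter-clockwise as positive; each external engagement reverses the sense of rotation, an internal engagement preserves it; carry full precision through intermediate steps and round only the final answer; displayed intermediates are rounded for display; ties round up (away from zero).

class = single-mesh tooth geometry [involute pair 69T × 69T, m = 4.928]
base radii: r_b1 = 161.802683, r_b2 = 161.802683
tip radii: r_a1 = 173.224128, r_a2 = 173.820416
inv(α') = inv(17.882°) + 2·(-0.349-0.228)·tan α/(69+69) = 0.00784647  ⇒  α' = 16.24261°
a' = a·cos α / cos α' = 340.0320·cos 17.882°/cos 16.24261° = 337.058756
action lengths: √(r_a1²−r_b1²) = 61.858632, √(r_a2²−r_b2²) = 63.509282
base pitch p_b = π·m·cos α = 14.733859
CR = (61.858632 + 63.509282 − 337.058756·sin 16.24261°)/14.733859 = 2.110161
contact ratio ≈ 2.1102

2.1102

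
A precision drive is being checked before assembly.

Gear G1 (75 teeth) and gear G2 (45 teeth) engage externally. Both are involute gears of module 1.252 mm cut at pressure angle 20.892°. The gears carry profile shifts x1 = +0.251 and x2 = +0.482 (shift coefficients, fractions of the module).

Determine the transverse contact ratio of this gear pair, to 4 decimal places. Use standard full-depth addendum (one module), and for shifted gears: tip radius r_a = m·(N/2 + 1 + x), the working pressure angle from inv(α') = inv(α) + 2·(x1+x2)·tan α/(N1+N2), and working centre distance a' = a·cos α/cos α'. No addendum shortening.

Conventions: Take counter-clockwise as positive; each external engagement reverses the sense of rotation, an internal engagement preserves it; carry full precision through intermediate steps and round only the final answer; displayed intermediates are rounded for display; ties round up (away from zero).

topology: single-mesh involute geometry — m = 1.252, 75T/45T pair
base radii: r_b1 = 43.863238, r_b2 = 26.317943
tip radii: r_a1 = 48.516252, r_a2 = 30.025464
inv(α') = inv(20.892°) + 2·(+0.251+0.482)·tan α/(75+45) = 0.02173184  ⇒  α' = 22.57233°
a' = a·cos α / cos α' = 75.1200·cos 20.892°/cos 22.57233° = 76.003364
action lengths: √(r_a1²−r_b1²) = 20.732656, √(r_a2²−r_b2²) = 14.453178
base pitch p_b = π·m·cos α = 3.674678
CR = (20.732656 + 14.453178 − 76.003364·sin 22.57233°)/3.674678 = 1.636059
contact ratio ≈ 1.6361

1.6361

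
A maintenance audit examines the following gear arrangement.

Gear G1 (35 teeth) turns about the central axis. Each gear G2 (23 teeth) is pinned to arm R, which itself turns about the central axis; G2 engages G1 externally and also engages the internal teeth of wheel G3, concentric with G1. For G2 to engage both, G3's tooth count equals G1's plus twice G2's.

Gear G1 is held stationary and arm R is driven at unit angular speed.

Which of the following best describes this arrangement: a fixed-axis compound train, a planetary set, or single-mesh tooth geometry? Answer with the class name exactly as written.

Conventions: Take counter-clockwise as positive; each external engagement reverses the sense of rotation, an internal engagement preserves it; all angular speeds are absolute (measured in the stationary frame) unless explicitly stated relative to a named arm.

planetary set

topology: planetary set — G1 35T / G2 23T / G3 81T, arm = carrier (Willis)
classification: planetary set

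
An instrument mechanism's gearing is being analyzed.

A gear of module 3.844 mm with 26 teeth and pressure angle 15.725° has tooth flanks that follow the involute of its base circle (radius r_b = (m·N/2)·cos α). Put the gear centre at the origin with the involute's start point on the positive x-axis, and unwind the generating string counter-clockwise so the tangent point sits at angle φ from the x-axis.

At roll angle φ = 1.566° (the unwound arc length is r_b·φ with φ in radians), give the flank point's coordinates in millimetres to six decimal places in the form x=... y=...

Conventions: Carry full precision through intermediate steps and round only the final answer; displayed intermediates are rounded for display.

x=48.119690 y=0.000327

recognized (one wheel, involute flank): single-mesh tooth geometry, m = 3.844, N = 26
pitch radius r_p = m·N/2 = 3.844·26/2 = 49.972000
base radius r_b = r_p·cos α = 49.972000·cos 15.725° = 48.101727
roll angle φ = 1.566° = 0.02733186 rad
x = r_b·(cos φ + φ·sin φ) = 48.119690
y = r_b·(sin φ − φ·cos φ) = 0.000327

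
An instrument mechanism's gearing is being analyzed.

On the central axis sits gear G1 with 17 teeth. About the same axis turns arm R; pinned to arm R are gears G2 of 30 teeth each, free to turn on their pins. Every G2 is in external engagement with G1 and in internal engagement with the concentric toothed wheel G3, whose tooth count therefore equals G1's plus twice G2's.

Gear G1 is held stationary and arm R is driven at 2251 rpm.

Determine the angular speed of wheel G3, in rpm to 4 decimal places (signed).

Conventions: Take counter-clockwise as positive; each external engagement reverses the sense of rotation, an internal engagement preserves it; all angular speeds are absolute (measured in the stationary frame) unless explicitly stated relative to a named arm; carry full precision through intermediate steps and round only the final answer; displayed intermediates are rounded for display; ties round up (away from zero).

+2747.9740 rpm

planetary set (17T centre, 30T on arm, 77T internal) — Willis relation
normalise by the input: solve with ω_arm = 1, then scale by 2251 rpm
ring teeth: 17 + 2·30 = 77
17(ω_sun−ω_arm) = −77(ω_ring−ω_arm),  ω_sun = 0, ω_arm = 1
ω_ring = 1 − (17/77)(0−1) = 94/77
scale: ω_ring = 94/77 × 2251 rpm = +2747.9740 rpm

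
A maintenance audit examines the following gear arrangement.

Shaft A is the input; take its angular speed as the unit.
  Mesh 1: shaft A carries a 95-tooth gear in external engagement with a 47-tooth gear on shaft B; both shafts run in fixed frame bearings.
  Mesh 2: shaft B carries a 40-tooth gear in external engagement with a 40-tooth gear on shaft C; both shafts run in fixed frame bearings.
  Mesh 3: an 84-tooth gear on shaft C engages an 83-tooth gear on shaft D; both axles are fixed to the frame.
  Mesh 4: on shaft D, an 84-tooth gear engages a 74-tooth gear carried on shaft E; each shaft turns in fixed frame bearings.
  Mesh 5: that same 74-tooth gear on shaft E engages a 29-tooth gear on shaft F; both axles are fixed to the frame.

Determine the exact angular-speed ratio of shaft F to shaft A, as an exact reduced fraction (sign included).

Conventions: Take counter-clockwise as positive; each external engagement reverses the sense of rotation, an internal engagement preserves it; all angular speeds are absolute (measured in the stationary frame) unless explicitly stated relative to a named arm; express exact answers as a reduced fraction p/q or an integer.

-670320/113129

class = fixed-axis compound train [5 meshes; 5 ratios multiply, 5 sense flips]
mesh 1 [95T→47T]: running ratio 95/47, sense −
mesh 2 [40T→40T]: running ratio 95/47, sense +
mesh 3 [84T→83T]: running ratio 7980/3901, sense −
mesh 4 [84T→74T]: running ratio 335160/144337, sense +
mesh 5 [74T→29T]: running ratio 670320/113129, sense −
ω_out/ω_in = -670320/113129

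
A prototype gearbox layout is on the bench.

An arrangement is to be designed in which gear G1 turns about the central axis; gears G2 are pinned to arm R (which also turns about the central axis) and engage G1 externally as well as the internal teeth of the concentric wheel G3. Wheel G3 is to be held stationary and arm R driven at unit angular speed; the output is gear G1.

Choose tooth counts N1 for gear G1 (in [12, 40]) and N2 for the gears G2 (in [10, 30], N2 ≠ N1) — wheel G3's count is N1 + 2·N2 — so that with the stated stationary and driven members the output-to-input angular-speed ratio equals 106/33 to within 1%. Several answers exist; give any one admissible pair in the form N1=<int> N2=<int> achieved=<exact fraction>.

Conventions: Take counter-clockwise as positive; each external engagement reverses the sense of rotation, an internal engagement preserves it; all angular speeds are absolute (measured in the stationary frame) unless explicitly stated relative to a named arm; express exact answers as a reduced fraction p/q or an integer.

N1=33 N2=20 achieved=106/33

topology: planetary set — design target 106/33, arm = carrier (Willis)
Willis with ω_ring = 0: ω_sun/ω_arm = (N1+N3)/N1; set equal to 106/33  ⇒  N3/N1 = 106/33 − 1 = 73/33
N3 = N1 + 2·N2  ⇒  N2/N1 = (N3/N1 − 1)/2 = (73/33 − 1)/2 = 20/33
smallest multiple with N1 ≥ 12 and N2 ≥ 10: k = 1  ⇒  N1 = 1·33 = 33, N2 = 1·20 = 20 (N1 ≤ 40, N2 ≤ 30, N2 ≠ N1 ✓), N3 = 33 + 2·20 = 73
check: (N1+N3)/N1 with N1 = 33, N3 = 73 gives 106/33; |achieved − target| = 0 ≤ 53/1650 ✓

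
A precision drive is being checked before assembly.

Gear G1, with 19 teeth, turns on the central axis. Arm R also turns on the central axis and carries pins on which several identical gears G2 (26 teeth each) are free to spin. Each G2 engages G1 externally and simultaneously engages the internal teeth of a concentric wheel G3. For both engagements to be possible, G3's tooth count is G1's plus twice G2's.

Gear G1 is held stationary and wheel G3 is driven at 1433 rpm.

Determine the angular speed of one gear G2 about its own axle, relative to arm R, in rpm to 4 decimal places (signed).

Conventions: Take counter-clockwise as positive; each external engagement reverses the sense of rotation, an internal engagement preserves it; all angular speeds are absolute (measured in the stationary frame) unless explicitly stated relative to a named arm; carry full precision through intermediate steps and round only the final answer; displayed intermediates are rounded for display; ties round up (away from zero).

+826.1184 rpm

class = planetary set [G3 = 19+2·26 = 71; Willis about the carrier]
normalise by the input: solve with ω_ring = 1, then scale by 1433 rpm
ring teeth: 19 + 2·26 = 71
19(ω_sun−ω_arm) = −71(ω_ring−ω_arm),  ω_sun = 0, ω_ring = 1
19(0−ω_arm) = −71(1−ω_arm)  ⇒  90·ω_arm = 71  ⇒  ω_arm = 71/90
sun–planet mesh: 19·(0−71/90) = −26·(ω_p−ω_arm)  ⇒  ω_p−ω_arm = 1349/2340
scale: ω_p−ω_arm = 1349/2340 × 1433 rpm = +826.1184 rpm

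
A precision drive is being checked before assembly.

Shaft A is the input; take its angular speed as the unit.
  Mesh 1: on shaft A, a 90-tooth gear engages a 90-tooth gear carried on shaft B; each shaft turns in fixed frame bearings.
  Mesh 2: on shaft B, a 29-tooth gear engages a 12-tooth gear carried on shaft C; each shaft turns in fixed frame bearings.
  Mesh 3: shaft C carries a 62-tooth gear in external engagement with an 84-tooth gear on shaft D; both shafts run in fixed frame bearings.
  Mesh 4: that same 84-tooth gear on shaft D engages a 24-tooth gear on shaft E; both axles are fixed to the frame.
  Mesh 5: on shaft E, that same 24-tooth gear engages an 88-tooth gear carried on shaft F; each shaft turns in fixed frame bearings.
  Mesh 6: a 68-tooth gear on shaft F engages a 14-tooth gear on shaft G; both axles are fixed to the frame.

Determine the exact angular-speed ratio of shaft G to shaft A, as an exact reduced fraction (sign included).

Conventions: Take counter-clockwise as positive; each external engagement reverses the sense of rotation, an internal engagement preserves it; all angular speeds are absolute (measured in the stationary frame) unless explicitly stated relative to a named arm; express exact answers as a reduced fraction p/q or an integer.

15283/1848

class = fixed-axis compound train [6 meshes; 6 ratios multiply, 6 sense flips]
mesh 1 [90T→90T]: running ratio 1, sense −
mesh 2 [29T→12T]: running ratio 29/12, sense +
mesh 3 [62T→84T]: running ratio 899/504, sense −
mesh 4 [84T→24T]: running ratio 899/144, sense +
mesh 5 [24T→88T]: running ratio 899/528, sense −
mesh 6 [68T→14T]: running ratio 15283/1848, sense +
ω_out/ω_in = 15283/1848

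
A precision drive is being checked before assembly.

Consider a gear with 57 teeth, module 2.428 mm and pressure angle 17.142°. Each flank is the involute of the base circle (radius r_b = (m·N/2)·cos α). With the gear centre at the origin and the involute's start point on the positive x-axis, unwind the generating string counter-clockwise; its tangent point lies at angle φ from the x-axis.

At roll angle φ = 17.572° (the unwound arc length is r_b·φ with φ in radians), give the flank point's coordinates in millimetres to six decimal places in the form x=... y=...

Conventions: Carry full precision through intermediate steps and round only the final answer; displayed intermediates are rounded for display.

single-mesh involute tooth geometry (57T wheel at module 2.428)
pitch radius r_p = m·N/2 = 2.428·57/2 = 69.198000
base radius r_b = r_p·cos α = 69.198000·cos 17.142° = 66.124032
roll angle φ = 17.572° = 0.30668926 rad
x = r_b·(cos φ + φ·sin φ) = 69.161046
y = r_b·(sin φ − φ·cos φ) = 0.629859

x=69.161046 y=0.629859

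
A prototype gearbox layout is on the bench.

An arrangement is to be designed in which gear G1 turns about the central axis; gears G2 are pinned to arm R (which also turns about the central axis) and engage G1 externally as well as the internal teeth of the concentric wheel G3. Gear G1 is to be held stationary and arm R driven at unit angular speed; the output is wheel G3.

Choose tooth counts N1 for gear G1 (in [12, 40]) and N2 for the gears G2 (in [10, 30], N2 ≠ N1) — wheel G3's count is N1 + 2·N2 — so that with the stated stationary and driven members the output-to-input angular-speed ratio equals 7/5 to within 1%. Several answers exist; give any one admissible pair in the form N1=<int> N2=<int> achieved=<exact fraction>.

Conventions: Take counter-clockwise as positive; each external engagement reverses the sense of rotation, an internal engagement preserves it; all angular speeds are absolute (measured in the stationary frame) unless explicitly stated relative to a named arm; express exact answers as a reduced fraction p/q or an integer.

class = planetary set [ratio 7/5 wanted; Willis about the carrier]
Willis with ω_sun = 0: ω_ring/ω_arm = (N1+N3)/N3; set equal to 7/5  ⇒  N3/N1 = 1/(7/5 − 1) = 5/2
N3 = N1 + 2·N2  ⇒  N2/N1 = (N3/N1 − 1)/2 = (5/2 − 1)/2 = 3/4
smallest multiple with N1 ≥ 12 and N2 ≥ 10: k = 4  ⇒  N1 = 4·4 = 16, N2 = 4·3 = 12 (N1 ≤ 40, N2 ≤ 30, N2 ≠ N1 ✓), N3 = 16 + 2·12 = 40
check: (N1+N3)/N3 with N1 = 16, N3 = 40 gives 7/5; |achieved − target| = 0 ≤ 7/500 ✓

N1=16 N2=12 achieved=7/5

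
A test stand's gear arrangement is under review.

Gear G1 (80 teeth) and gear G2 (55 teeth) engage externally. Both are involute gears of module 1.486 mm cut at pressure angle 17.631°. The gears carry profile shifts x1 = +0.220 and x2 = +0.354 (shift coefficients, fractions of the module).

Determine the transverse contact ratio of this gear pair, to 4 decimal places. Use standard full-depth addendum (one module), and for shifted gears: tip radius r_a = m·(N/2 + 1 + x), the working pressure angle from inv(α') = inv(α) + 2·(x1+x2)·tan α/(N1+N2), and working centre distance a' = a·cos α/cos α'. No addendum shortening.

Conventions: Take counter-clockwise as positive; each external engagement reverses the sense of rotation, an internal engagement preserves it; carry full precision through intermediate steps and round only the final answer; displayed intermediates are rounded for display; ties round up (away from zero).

class = single-mesh tooth geometry [involute pair 80T × 55T, m = 1.486]
base radii: r_b1 = 56.647921, r_b2 = 38.945446
tip radii: r_a1 = 61.252920, r_a2 = 42.877044
inv(α') = inv(17.631°) + 2·(+0.220+0.354)·tan α/(80+55) = 0.01279788  ⇒  α' = 19.03994°
a' = a·cos α / cos α' = 100.3050·cos 17.631°/cos 19.03994° = 101.125816
action lengths: √(r_a1²−r_b1²) = 23.300929, √(r_a2²−r_b2²) = 17.935807
base pitch p_b = π·m·cos α = 4.449117
CR = (23.300929 + 17.935807 − 101.125816·sin 19.03994°)/4.449117 = 1.853570
contact ratio ≈ 1.8536

1.8536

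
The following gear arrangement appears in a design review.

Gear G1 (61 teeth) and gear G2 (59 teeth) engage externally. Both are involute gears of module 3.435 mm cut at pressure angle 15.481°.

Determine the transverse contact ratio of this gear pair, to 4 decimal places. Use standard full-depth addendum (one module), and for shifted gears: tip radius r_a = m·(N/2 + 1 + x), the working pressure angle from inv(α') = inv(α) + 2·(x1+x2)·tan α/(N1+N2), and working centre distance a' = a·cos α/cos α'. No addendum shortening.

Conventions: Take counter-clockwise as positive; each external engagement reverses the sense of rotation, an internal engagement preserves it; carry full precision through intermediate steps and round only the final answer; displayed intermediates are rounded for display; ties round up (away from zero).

2.0994

topology: single-mesh involute geometry — m = 3.435, 61T/59T pair
base radii: r_b1 = 100.966432, r_b2 = 97.656058
tip radii: r_a1 = 108.202500, r_a2 = 104.767500
no profile shift: α' = α, a' = a
action lengths: √(r_a1²−r_b1²) = 38.904505, √(r_a2²−r_b2²) = 37.941053
base pitch p_b = π·m·cos α = 10.399849
CR = (38.904505 + 37.941053 − 206.100000·sin 15.48100°)/10.399849 = 2.099414
contact ratio ≈ 2.0994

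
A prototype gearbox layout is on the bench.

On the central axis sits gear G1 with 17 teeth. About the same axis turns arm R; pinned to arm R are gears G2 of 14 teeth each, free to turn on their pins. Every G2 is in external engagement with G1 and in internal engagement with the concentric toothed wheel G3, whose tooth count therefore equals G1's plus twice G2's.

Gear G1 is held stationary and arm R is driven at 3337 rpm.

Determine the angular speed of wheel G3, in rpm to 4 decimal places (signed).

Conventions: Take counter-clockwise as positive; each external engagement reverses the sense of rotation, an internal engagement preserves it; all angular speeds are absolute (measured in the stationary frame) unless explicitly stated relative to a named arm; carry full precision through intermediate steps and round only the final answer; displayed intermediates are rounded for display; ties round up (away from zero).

recognized (axles ride arm R): planetary set, 17/14/45 teeth
normalise by the input: solve with ω_arm = 1, then scale by 3337 rpm
ring teeth: 17 + 2·14 = 45
17(ω_sun−ω_arm) = −45(ω_ring−ω_arm),  ω_sun = 0, ω_arm = 1
ω_ring = 1 − (17/45)(0−1) = 62/45
scale: ω_ring = 62/45 × 3337 rpm = +4597.6444 rpm

+4597.6444 rpm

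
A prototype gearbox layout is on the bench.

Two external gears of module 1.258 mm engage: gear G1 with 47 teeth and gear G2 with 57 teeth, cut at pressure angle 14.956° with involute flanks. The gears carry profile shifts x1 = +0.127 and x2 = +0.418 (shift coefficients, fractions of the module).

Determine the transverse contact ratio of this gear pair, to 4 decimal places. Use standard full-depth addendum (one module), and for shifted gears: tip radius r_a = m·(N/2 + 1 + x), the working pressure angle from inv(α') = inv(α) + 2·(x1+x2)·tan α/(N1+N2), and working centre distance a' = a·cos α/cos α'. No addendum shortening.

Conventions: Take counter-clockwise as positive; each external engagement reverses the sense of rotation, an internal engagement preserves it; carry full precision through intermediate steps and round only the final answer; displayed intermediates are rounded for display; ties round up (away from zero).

topology: single-mesh involute geometry — m = 1.258, 47T/57T pair
base radii: r_b1 = 28.561533, r_b2 = 34.638455
tip radii: r_a1 = 30.980766, r_a2 = 37.636844
inv(α') = inv(14.956°) + 2·(+0.127+0.418)·tan α/(47+57) = 0.00889453  ⇒  α' = 16.91980°
a' = a·cos α / cos α' = 65.4160·cos 14.956°/cos 16.91980° = 66.059501
action lengths: √(r_a1²−r_b1²) = 12.001946, √(r_a2²−r_b2²) = 14.721056
base pitch p_b = π·m·cos α = 3.818243
CR = (12.001946 + 14.721056 − 66.059501·sin 16.91980°)/3.818243 = 1.963604
contact ratio ≈ 1.9636

1.9636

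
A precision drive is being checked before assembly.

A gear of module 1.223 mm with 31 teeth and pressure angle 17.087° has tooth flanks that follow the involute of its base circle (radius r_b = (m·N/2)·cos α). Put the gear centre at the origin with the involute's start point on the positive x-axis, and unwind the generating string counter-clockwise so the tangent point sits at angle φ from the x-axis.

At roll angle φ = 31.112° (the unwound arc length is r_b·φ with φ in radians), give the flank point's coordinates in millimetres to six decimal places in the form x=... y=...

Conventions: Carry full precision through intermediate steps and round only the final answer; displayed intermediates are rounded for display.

x=20.597402 y=0.938830

recognized (one wheel, involute flank): single-mesh tooth geometry, m = 1.223, N = 31
pitch radius r_p = m·N/2 = 1.223·31/2 = 18.956500
base radius r_b = r_p·cos α = 18.956500·cos 17.087° = 18.119755
roll angle φ = 31.112° = 0.54300684 rad
x = r_b·(cos φ + φ·sin φ) = 20.597402
y = r_b·(sin φ − φ·cos φ) = 0.938830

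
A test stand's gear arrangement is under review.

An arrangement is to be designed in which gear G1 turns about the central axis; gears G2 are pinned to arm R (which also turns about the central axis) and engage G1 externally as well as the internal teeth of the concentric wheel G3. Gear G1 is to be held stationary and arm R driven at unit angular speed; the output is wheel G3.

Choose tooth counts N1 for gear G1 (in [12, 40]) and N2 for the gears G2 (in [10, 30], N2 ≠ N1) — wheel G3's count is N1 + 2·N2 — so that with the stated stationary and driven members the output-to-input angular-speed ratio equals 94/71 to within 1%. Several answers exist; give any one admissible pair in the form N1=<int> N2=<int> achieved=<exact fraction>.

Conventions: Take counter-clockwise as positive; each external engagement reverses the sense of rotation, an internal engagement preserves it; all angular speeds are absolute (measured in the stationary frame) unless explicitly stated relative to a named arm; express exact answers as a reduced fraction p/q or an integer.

N1=23 N2=24 achieved=94/71

topology: planetary set — design target 94/71, arm = carrier (Willis)
Willis with ω_sun = 0: ω_ring/ω_arm = (N1+N3)/N3; set equal to 94/71  ⇒  N3/N1 = 1/(94/71 − 1) = 71/23
N3 = N1 + 2·N2  ⇒  N2/N1 = (N3/N1 − 1)/2 = (71/23 − 1)/2 = 24/23
smallest multiple with N1 ≥ 12 and N2 ≥ 10: k = 1  ⇒  N1 = 1·23 = 23, N2 = 1·24 = 24 (N1 ≤ 40, N2 ≤ 30, N2 ≠ N1 ✓), N3 = 23 + 2·24 = 71
check: (N1+N3)/N3 with N1 = 23, N3 = 71 gives 94/71; |achieved − target| = 0 ≤ 47/3550 ✓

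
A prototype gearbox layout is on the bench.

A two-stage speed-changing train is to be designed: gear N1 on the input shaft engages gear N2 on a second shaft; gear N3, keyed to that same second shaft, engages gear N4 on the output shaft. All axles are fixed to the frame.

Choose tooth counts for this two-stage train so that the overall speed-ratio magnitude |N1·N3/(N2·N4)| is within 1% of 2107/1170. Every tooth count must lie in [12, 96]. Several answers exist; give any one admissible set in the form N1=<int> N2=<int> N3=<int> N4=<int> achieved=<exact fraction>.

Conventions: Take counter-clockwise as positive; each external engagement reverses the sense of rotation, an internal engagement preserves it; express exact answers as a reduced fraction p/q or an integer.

design class (target 2107/1170): fixed-axis compound train
target = 2107/1170 in lowest terms: an exact hit needs N1·N3 = k·2107 and N2·N4 = k·1170 for one integer k, every count in [12, 96]; additionally prefer no 1:1 stage (N1 ≠ N2, N3 ≠ N4)
k = 1: N1·N3 = 2107 = 43·49, N2·N4 = 1170 = 13·90
achieved = 43·49/(13·90) = 2107/1170; |achieved − target| = 0 ≤ 2107/117000 ✓

N1=43 N2=13 N3=49 N4=90 achieved=2107/1170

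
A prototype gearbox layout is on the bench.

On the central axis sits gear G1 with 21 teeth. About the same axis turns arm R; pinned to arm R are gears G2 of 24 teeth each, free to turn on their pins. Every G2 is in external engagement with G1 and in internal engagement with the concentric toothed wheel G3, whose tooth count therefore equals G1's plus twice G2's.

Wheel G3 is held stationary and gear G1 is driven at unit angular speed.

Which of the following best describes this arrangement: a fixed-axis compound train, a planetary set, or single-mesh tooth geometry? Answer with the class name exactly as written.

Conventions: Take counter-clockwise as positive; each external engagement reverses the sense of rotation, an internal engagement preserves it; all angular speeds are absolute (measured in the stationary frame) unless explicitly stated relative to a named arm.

planetary set

class = planetary set [G3 = 21+2·24 = 69; Willis about the carrier]
classification: planetary set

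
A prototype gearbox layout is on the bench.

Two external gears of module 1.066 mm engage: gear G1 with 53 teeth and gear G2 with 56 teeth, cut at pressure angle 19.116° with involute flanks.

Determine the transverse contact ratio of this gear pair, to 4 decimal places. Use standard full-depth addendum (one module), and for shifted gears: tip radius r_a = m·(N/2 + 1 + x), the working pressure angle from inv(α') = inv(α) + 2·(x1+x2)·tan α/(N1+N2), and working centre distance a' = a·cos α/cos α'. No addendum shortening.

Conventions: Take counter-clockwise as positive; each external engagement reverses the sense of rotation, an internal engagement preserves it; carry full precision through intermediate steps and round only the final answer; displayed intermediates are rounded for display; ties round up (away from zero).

recognized (one external pair, fixed centres): single-mesh tooth geometry, m = 1.066, N1 = 53, N2 = 56
base radii: r_b1 = 26.691279, r_b2 = 28.202107
tip radii: r_a1 = 29.315000, r_a2 = 30.914000
no profile shift: α' = α, a' = a
action lengths: √(r_a1²−r_b1²) = 12.122080, √(r_a2²−r_b2²) = 12.661618
base pitch p_b = π·m·cos α = 3.164269
CR = (12.122080 + 12.661618 − 58.097000·sin 19.11600°)/3.164269 = 1.819691
contact ratio ≈ 1.8197

1.8197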